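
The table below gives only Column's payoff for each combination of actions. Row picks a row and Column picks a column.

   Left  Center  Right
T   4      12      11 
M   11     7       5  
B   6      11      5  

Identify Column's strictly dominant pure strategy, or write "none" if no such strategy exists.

none

Left fails to dominate Center at T (4<12).
Center fails to dominate Left at M (7<11).
Right fails to dominate Left at M (5<11).
No single strategy dominates all the others.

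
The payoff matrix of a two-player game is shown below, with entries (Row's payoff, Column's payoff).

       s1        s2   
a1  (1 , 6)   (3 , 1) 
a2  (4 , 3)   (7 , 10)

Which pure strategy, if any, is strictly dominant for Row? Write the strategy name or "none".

a2 vs a1: s1: 4>1, s2: 7>3.
a2 strictly beats every other strategy against every opponent action, so it is strictly dominant.

a2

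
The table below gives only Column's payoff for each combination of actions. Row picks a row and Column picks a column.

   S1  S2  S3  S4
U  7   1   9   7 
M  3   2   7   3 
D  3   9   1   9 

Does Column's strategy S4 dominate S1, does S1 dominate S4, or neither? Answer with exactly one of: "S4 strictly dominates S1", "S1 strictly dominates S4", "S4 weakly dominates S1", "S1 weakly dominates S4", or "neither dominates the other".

S4's payoffs vs S1's, by Row's action — U: 7=7, M: 3=3, D: 9>3.
S4 is at least as good everywhere and strictly better somewhere (tied only at U, M), so S4 weakly but not strictly dominates S1.

S4 weakly dominates S1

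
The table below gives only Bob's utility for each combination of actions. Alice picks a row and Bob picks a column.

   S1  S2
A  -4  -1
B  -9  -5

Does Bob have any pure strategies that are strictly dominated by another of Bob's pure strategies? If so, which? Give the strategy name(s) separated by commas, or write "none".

S1

S1 is strictly dominated by S2 (A: -1>-4, B: -5>-9).
Nothing dominates S2: S1 at A (-1>-4).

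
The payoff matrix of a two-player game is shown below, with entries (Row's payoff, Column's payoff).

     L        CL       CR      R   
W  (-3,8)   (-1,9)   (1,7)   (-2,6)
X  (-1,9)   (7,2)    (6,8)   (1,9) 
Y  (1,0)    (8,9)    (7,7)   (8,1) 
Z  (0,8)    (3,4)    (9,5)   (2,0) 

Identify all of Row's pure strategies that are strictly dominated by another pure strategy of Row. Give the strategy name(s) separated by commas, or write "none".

W, X

W: dominated, since X does at least as well everywhere (L: -1>-3, CL: 7>-1, CR: 6>1, R: 1>-2).
X is strictly dominated by Y (L: 1>-1, CL: 8>7, CR: 7>6, R: 8>1).
Y is not dominated — it holds its own against W at L (1>-3); X at L (1>-1); Z at L (1>0).
Z: no other strategy beats it everywhere (W at L (0>-3); X at L (0>-1); Y at CR (9>7)).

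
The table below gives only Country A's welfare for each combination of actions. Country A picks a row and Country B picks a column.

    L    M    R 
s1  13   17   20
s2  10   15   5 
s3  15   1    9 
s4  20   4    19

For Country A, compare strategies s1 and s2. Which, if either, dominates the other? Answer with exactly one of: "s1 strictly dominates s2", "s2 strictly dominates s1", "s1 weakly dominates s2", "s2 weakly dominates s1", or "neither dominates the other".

Compare s1 to s2 across each choice by Country B: L: 13>10, M: 17>15, R: 20>5.
Every comparison favours s1, so s1 strictly dominates s2.

s1 strictly dominates s2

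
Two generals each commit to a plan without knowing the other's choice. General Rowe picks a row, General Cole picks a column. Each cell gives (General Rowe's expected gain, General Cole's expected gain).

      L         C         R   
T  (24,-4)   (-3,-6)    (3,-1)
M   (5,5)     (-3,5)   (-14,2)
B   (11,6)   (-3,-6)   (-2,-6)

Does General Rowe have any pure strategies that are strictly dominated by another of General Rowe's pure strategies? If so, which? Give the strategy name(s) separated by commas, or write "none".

none

T is not dominated — it holds its own against M at L (24>5); B at L (24>11).
M is not dominated — it holds its own against T at C (-3=-3); B at C (-3=-3).
Nothing dominates B: T at C (-3=-3); M at L (11>5).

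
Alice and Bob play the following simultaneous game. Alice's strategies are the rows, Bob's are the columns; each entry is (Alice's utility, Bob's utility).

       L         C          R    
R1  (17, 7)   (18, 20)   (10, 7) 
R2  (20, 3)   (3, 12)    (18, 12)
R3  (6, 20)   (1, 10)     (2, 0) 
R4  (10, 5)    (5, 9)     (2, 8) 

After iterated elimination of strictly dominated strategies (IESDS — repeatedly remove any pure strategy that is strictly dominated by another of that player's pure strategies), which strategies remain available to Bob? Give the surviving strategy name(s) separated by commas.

C, R

Alice's strategy R3 is strictly dominated by R1 (L: 17>6, C: 18>1, R: 10>2) and is removed.
Alice's strategy R4 is strictly dominated by R1 (L: 17>10, C: 18>5, R: 10>2) and is removed.
Column L is eliminated: C beats it against every remaining row (R1: 20>7, R2: 12>3).
Among the remaining strategies, none is strictly dominated by another pure strategy of the same player, so the elimination stops.
Surviving strategies — Alice: {R1, R2}; Bob: {C, R}.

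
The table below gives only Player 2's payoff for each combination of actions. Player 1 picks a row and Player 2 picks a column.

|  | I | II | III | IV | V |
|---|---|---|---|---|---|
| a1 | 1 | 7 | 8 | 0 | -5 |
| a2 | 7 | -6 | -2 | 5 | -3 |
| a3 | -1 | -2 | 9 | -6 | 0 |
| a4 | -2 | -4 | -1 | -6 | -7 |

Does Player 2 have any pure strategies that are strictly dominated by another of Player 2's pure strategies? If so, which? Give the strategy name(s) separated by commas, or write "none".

I is not dominated — it holds its own against II at a2 (7>-6); III at a2 (7>-2); IV at a1 (1>0); V at a1 (1>-5).
II is strictly dominated by III (a1: 8>7, a2: -2>-6, a3: 9>-2, a4: -1>-4).
Nothing dominates III: I at a1 (8>1); II at a1 (8>7); IV at a1 (8>0); V at a1 (8>-5).
IV: dominated, since I does at least as well everywhere (a1: 1>0, a2: 7>5, a3: -1>-6, a4: -2>-6).
V is strictly dominated by III (a1: 8>-5, a2: -2>-3, a3: 9>0, a4: -1>-7).

II, IV, V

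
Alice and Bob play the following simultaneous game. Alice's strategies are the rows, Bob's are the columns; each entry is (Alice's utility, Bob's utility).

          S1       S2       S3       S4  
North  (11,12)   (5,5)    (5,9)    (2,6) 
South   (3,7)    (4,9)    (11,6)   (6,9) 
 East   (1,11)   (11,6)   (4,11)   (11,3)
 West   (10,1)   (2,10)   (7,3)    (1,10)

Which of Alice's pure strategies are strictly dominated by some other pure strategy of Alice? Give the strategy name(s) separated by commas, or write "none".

none

North is not dominated — it holds its own against South at S1 (11>3); East at S1 (11>1); West at S1 (11>10).
Nothing dominates South: North at S3 (11>5); East at S1 (3>1); West at S2 (4>2).
East: no other strategy beats it everywhere (North at S2 (11>5); South at S2 (11>4); West at S2 (11>2)).
West: no other strategy beats it everywhere (North at S3 (7>5); South at S1 (10>3); East at S1 (10>1)).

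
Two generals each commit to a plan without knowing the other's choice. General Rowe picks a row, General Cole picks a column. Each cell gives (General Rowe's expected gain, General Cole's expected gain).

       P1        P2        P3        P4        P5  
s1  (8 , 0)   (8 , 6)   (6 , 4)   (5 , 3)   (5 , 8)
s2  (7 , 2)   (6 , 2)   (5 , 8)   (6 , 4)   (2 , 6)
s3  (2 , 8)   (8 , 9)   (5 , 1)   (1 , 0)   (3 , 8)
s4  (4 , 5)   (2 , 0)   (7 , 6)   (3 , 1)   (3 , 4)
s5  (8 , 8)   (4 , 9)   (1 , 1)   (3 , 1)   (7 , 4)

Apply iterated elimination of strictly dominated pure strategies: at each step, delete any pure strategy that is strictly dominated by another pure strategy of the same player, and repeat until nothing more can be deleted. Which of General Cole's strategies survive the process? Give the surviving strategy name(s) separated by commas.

P1, P2, P3, P5

Column P4 is eliminated: P5 beats it against every remaining row (s1: 8>3, s2: 6>4, s3: 8>0, s4: 4>1, s5: 4>1).
General Rowe's strategy s2 is strictly dominated by s1 (P1: 8>7, P2: 8>6, P3: 6>5, P5: 5>2) and is removed.
Among the remaining strategies, none is strictly dominated by another pure strategy of the same player, so the elimination stops.
Surviving strategies — General Rowe: {s1, s3, s4, s5}; General Cole: {P1, P2, P3, P5}.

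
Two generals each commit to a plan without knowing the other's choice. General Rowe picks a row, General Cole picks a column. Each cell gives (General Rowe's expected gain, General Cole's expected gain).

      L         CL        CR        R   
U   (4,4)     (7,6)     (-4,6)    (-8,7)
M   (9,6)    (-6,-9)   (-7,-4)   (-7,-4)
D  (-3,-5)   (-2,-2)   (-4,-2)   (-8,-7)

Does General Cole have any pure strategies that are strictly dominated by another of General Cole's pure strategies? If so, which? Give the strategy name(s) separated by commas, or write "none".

none

L: no other strategy beats it everywhere (CL at M (6>-9); CR at M (6>-4); R at M (6>-4)).
CL is not dominated — it holds its own against L at U (6>4); CR at U (6=6); R at D (-2>-7).
CR is not dominated — it holds its own against L at U (6>4); CL at U (6=6); R at M (-4=-4).
R is not dominated — it holds its own against L at U (7>4); CL at U (7>6); CR at U (7>6).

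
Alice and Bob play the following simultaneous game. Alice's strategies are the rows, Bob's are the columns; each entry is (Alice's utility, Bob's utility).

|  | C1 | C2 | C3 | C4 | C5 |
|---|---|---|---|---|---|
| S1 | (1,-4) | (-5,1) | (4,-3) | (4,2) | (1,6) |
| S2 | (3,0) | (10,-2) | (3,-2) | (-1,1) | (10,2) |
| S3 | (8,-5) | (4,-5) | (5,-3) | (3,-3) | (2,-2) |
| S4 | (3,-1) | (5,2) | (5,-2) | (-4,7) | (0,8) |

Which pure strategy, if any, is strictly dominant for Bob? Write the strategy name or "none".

C5 vs C1: S1: 6>-4, S2: 2>0, S3: -2>-5, S4: 8>-1.
C5 vs C2: S1: 6>1, S2: 2>-2, S3: -2>-5, S4: 8>2.
C5 vs C3: S1: 6>-3, S2: 2>-2, S3: -2>-3, S4: 8>-2.
C5 vs C4: S1: 6>2, S2: 2>1, S3: -2>-3, S4: 8>7.
C5 strictly beats every other strategy against every opponent action, so it is strictly dominant.

C5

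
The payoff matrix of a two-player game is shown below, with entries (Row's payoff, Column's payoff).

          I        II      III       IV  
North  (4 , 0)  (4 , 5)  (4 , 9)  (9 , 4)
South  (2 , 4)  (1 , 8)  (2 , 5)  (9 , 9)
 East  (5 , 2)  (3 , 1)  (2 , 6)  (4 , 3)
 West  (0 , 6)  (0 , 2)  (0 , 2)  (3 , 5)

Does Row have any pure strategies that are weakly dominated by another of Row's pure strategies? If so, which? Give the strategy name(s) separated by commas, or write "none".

Nothing dominates North: South at I (4>2); East at II (4>3); West at I (4>0).
North weakly dominates South — I: 4>2, II: 4>1, III: 4>2, IV: 9=9.
Nothing dominates East: North at I (5>4); South at I (5>2); West at I (5>0).
West: dominated, since North does at least as well everywhere (I: 4>0, II: 4>0, III: 4>0, IV: 9>3).

South, West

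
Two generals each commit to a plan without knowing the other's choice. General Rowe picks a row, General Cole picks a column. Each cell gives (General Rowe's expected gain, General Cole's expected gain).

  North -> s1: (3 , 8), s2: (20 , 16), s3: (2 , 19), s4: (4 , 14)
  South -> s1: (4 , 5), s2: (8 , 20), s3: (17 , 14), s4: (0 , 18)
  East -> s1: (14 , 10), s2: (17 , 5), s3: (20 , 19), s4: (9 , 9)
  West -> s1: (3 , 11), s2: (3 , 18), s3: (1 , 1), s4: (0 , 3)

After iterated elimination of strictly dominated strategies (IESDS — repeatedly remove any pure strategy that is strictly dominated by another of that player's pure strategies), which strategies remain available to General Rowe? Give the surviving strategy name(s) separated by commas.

East

General Rowe's strategy South is strictly dominated by East (s1: 14>4, s2: 17>8, s3: 20>17, s4: 9>0) and is removed.
Row West is eliminated: East beats it against every remaining column (s1: 14>3, s2: 17>3, s3: 20>1, s4: 9>0).
General Cole's strategy s1 is strictly dominated by s3 (North: 19>8, East: 19>10) and is removed.
General Cole's strategy s2 is strictly dominated by s3 (North: 19>16, East: 19>5) and is removed.
For General Rowe, East strictly dominates North on the remaining columns (s3: 20>2, s4: 9>4); eliminate North.
General Cole's strategy s4 is strictly dominated by s3 (East: 19>9) and is removed.
Among the remaining strategies, none is strictly dominated by another pure strategy of the same player, so the elimination stops.
Surviving strategies — General Rowe: {East}; General Cole: {s3}.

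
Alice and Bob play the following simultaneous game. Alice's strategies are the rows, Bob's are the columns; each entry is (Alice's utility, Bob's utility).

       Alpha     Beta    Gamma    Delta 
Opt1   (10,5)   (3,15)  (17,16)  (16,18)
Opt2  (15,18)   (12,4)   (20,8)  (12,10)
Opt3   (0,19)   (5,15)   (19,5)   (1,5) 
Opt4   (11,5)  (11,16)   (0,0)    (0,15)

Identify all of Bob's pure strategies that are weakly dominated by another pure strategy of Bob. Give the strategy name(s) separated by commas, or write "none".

Gamma

Alpha is not dominated — it holds its own against Beta at Opt2 (18>4); Gamma at Opt2 (18>8); Delta at Opt2 (18>10).
Nothing dominates Beta: Alpha at Opt1 (15>5); Gamma at Opt3 (15>5); Delta at Opt3 (15>5).
Gamma: dominated, since Delta does at least as well everywhere (Opt1: 18>16, Opt2: 10>8, Opt3: 5=5, Opt4: 15>0).
Delta: no other strategy beats it everywhere (Alpha at Opt1 (18>5); Beta at Opt1 (18>15); Gamma at Opt1 (18>16)).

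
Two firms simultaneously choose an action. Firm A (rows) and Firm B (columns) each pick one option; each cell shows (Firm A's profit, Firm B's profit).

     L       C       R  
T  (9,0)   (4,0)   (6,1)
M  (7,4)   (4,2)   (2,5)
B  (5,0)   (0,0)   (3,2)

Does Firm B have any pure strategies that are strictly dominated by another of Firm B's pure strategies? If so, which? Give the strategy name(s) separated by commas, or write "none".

L: dominated, since R does at least as well everywhere (T: 1>0, M: 5>4, B: 2>0).
C: dominated, since R does at least as well everywhere (T: 1>0, M: 5>2, B: 2>0).
Nothing dominates R: L at T (1>0); C at T (1>0).

L, C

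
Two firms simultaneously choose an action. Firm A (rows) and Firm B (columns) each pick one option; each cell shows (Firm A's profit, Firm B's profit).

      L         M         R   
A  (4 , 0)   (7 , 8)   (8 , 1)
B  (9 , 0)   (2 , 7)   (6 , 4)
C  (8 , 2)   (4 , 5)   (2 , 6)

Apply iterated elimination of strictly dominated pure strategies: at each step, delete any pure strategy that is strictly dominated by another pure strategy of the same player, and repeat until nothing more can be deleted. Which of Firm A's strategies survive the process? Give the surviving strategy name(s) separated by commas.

A

For Firm B, M strictly dominates L on the remaining rows (A: 8>0, B: 7>0, C: 5>2); eliminate L.
Row B is eliminated: A beats it against every remaining column (M: 7>2, R: 8>6).
Row C is eliminated: A beats it against every remaining column (M: 7>4, R: 8>2).
Column R is eliminated: M beats it against every remaining row (A: 8>1).
Among the remaining strategies, none is strictly dominated by another pure strategy of the same player, so the elimination stops.
Surviving strategies — Firm A: {A}; Firm B: {M}.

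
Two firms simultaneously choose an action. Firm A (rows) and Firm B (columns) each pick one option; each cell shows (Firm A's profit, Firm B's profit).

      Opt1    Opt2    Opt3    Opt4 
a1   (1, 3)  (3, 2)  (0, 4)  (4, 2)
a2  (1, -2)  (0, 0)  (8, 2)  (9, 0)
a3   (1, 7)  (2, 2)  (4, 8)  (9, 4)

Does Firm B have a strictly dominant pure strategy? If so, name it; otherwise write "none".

Opt3 vs Opt1: a1: 4>3, a2: 2>-2, a3: 8>7.
Opt3 vs Opt2: a1: 4>2, a2: 2>0, a3: 8>2.
Opt3 vs Opt4: a1: 4>2, a2: 2>0, a3: 8>4.
Opt3 strictly beats every other strategy against every opponent action, so it is strictly dominant.

Opt3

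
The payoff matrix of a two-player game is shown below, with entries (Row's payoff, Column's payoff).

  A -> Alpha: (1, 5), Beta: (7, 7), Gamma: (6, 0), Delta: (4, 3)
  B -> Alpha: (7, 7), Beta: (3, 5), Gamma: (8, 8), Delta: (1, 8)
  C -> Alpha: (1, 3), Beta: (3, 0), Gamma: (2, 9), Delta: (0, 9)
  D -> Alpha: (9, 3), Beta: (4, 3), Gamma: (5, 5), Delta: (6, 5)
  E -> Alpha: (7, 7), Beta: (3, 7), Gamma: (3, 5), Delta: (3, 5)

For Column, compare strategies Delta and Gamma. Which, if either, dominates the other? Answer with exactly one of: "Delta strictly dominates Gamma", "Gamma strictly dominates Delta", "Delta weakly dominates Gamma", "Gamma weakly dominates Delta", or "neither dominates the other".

Delta weakly dominates Gamma

Delta's payoffs vs Gamma's, by Row's action — A: 3>0, B: 8=8, C: 9=9, D: 5=5, E: 5=5.
Delta is at least as good everywhere and strictly better somewhere (tied only at B, C, D, E), so Delta weakly but not strictly dominates Gamma.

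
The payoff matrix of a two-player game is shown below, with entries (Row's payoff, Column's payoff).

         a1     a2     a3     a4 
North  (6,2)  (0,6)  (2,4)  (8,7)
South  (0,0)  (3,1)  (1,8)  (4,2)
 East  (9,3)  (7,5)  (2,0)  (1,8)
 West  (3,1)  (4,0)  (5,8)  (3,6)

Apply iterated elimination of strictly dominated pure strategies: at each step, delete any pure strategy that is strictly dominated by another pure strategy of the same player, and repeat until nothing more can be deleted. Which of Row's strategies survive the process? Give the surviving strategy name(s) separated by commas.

Column a1 is eliminated: a4 beats it against every remaining row (North: 7>2, South: 2>0, East: 8>3, West: 6>1).
Column's strategy a2 is strictly dominated by a4 (North: 7>6, South: 2>1, East: 8>5, West: 6>0) and is removed.
Row's strategy South is strictly dominated by North (a3: 2>1, a4: 8>4) and is removed.
Row's strategy East is strictly dominated by West (a3: 5>2, a4: 3>1) and is removed.
Among the remaining strategies, none is strictly dominated by another pure strategy of the same player, so the elimination stops.
Surviving strategies — Row: {North, West}; Column: {a3, a4}.

North, West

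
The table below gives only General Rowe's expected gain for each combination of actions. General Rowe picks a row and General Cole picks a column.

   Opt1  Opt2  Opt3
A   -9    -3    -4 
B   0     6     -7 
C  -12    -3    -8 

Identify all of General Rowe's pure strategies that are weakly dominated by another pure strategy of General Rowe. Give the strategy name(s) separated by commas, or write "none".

C

Nothing dominates A: B at Opt3 (-4>-7); C at Opt1 (-9>-12).
B is not dominated — it holds its own against A at Opt1 (0>-9); C at Opt1 (0>-12).
A weakly dominates C — Opt1: -9>-12, Opt2: -3=-3, Opt3: -4>-8.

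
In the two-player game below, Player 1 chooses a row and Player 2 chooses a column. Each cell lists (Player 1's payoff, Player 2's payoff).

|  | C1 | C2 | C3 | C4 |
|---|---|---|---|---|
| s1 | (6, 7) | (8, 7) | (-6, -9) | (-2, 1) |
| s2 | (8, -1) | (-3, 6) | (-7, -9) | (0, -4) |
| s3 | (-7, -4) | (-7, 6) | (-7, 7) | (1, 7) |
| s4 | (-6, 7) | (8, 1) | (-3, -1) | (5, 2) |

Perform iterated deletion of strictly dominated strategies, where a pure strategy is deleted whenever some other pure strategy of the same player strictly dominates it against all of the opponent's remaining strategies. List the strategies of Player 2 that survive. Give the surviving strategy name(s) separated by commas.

C1, C2

Row s3 is eliminated: s4 beats it against every remaining column (C1: -6>-7, C2: 8>-7, C3: -3>-7, C4: 5>1).
Column C3 is eliminated: C1 beats it against every remaining row (s1: 7>-9, s2: -1>-9, s4: 7>-1).
Player 2's strategy C4 is strictly dominated by C1 (s1: 7>1, s2: -1>-4, s4: 7>2) and is removed.
Among the remaining strategies, none is strictly dominated by another pure strategy of the same player, so the elimination stops.
Surviving strategies — Player 1: {s1, s2, s4}; Player 2: {C1, C2}.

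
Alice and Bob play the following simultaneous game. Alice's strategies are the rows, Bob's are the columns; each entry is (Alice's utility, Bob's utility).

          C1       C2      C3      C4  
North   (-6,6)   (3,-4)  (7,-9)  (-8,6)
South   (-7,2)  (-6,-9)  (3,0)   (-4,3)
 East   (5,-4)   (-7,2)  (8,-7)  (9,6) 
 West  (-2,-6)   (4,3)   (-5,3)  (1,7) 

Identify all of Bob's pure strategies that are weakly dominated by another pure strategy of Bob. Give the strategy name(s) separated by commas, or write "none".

C1, C2, C3

C1 is weakly dominated by C4 (North: 6=6, South: 3>2, East: 6>-4, West: 7>-6).
C2: dominated, since C4 does at least as well everywhere (North: 6>-4, South: 3>-9, East: 6>2, West: 7>3).
C3 is weakly dominated by C4 (North: 6>-9, South: 3>0, East: 6>-7, West: 7>3).
C4 is not dominated — it holds its own against C1 at South (3>2); C2 at North (6>-4); C3 at North (6>-9).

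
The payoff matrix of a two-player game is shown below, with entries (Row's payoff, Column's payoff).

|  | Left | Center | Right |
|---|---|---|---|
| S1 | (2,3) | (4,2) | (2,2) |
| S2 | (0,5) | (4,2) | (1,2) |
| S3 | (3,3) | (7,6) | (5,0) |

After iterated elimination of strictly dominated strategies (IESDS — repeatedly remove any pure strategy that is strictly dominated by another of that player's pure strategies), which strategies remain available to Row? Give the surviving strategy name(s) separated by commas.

S3

For Row, S3 strictly dominates S1 on the remaining columns (Left: 3>2, Center: 7>4, Right: 5>2); eliminate S1.
Row S2 is eliminated: S3 beats it against every remaining column (Left: 3>0, Center: 7>4, Right: 5>1).
For Column, Center strictly dominates Left on the remaining rows (S3: 6>3); eliminate Left.
Column Right is eliminated: Center beats it against every remaining row (S3: 6>0).
Among the remaining strategies, none is strictly dominated by another pure strategy of the same player, so the elimination stops.
Surviving strategies — Row: {S3}; Column: {Center}.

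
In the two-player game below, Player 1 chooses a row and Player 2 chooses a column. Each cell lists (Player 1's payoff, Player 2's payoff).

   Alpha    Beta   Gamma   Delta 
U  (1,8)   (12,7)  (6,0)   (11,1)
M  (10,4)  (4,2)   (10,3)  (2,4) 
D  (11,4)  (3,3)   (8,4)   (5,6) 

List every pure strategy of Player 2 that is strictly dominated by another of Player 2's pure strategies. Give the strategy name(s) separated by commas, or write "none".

Alpha is not dominated — it holds its own against Beta at U (8>7); Gamma at U (8>0); Delta at U (8>1).
Beta: dominated, since Alpha does at least as well everywhere (U: 8>7, M: 4>2, D: 4>3).
Gamma is strictly dominated by Delta (U: 1>0, M: 4>3, D: 6>4).
Delta: no other strategy beats it everywhere (Alpha at M (4=4); Beta at M (4>2); Gamma at U (1>0)).

Beta, Gamma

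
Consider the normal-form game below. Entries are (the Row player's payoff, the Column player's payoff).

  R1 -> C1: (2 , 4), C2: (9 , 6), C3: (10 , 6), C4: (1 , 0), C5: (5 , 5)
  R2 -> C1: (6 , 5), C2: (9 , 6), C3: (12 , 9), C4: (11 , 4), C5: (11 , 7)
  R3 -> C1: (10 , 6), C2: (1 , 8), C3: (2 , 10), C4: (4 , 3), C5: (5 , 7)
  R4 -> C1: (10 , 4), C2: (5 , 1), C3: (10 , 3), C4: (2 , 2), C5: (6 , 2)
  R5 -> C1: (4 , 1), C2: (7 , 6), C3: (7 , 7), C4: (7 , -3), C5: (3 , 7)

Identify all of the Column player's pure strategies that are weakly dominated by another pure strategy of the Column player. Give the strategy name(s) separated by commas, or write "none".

C2, C4, C5

Nothing dominates C1: C2 at R4 (4>1); C3 at R4 (4>3); C4 at R1 (4>0); C5 at R4 (4>2).
C2: dominated, since C3 does at least as well everywhere (R1: 6=6, R2: 9>6, R3: 10>8, R4: 3>1, R5: 7>6).
C3 is not dominated — it holds its own against C1 at R1 (6>4); C2 at R2 (9>6); C4 at R1 (6>0); C5 at R1 (6>5).
C1 weakly dominates C4 — R1: 4>0, R2: 5>4, R3: 6>3, R4: 4>2, R5: 1>-3.
C5 is weakly dominated by C3 (R1: 6>5, R2: 9>7, R3: 10>7, R4: 3>2, R5: 7=7).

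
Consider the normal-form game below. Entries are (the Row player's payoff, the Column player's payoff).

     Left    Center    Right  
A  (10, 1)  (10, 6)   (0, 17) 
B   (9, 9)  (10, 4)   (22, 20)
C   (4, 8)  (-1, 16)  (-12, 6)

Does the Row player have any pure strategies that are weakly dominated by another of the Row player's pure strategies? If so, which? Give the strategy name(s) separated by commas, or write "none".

C

A is not dominated — it holds its own against B at Left (10>9); C at Left (10>4).
Nothing dominates B: A at Right (22>0); C at Left (9>4).
C: dominated, since A does at least as well everywhere (Left: 10>4, Center: 10>-1, Right: 0>-12).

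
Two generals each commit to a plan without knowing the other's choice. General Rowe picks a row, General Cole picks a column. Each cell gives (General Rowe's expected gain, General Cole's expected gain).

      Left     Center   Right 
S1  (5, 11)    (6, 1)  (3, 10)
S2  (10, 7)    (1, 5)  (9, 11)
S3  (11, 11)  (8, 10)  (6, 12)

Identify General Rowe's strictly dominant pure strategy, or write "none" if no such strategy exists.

none

S1 fails to dominate S2 at Left (5<10).
S2 fails to dominate S1 at Center (1<6).
S3 fails to dominate S2 at Right (6<9).
No single strategy dominates all the others.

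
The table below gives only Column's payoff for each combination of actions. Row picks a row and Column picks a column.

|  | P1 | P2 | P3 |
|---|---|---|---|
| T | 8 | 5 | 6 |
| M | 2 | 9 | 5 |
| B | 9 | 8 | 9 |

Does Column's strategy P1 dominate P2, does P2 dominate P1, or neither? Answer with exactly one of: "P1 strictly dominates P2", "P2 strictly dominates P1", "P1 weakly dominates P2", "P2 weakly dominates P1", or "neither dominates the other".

Compare P1 to P2 across each choice by Row: T: 8>5, M: 2<9, B: 9>8.
P1 does better at T, B but worse at M; neither strategy dominates the other.

neither dominates the other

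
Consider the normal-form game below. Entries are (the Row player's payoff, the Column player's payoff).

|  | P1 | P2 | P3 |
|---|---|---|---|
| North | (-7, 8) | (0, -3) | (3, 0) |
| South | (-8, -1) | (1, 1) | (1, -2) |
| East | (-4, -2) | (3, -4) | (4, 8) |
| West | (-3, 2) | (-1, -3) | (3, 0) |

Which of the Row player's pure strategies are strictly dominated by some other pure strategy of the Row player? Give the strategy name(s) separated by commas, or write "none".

North, South

North is strictly dominated by East (P1: -4>-7, P2: 3>0, P3: 4>3).
East strictly dominates South — P1: -4>-8, P2: 3>1, P3: 4>1.
East is not dominated — it holds its own against North at P1 (-4>-7); South at P1 (-4>-8); West at P2 (3>-1).
Nothing dominates West: North at P1 (-3>-7); South at P1 (-3>-8); East at P1 (-3>-4).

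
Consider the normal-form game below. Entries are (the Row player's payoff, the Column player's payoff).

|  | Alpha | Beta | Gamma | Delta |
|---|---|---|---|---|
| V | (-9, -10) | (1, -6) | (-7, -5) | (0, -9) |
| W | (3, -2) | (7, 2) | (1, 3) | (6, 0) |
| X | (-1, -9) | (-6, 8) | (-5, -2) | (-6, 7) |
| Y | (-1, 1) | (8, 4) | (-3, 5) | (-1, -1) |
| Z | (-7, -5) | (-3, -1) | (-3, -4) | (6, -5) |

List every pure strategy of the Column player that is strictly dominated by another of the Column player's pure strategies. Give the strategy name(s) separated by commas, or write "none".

Alpha, Delta

Beta strictly dominates Alpha — V: -6>-10, W: 2>-2, X: 8>-9, Y: 4>1, Z: -1>-5.
Nothing dominates Beta: Alpha at V (-6>-10); Gamma at X (8>-2); Delta at V (-6>-9).
Nothing dominates Gamma: Alpha at V (-5>-10); Beta at V (-5>-6); Delta at V (-5>-9).
Delta is strictly dominated by Beta (V: -6>-9, W: 2>0, X: 8>7, Y: 4>-1, Z: -1>-5).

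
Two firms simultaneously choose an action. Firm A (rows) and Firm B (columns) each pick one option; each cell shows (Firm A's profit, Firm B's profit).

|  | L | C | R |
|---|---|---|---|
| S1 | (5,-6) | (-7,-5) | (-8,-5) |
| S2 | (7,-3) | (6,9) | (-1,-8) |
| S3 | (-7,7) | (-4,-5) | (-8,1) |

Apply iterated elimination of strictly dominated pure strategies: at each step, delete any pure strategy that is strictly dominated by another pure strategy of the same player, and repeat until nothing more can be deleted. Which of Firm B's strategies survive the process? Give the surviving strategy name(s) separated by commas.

Firm A's strategy S1 is strictly dominated by S2 (L: 7>5, C: 6>-7, R: -1>-8) and is removed.
For Firm A, S2 strictly dominates S3 on the remaining columns (L: 7>-7, C: 6>-4, R: -1>-8); eliminate S3.
For Firm B, C strictly dominates L on the remaining rows (S2: 9>-3); eliminate L.
For Firm B, C strictly dominates R on the remaining rows (S2: 9>-8); eliminate R.
Among the remaining strategies, none is strictly dominated by another pure strategy of the same player, so the elimination stops.
Surviving strategies — Firm A: {S2}; Firm B: {C}.

C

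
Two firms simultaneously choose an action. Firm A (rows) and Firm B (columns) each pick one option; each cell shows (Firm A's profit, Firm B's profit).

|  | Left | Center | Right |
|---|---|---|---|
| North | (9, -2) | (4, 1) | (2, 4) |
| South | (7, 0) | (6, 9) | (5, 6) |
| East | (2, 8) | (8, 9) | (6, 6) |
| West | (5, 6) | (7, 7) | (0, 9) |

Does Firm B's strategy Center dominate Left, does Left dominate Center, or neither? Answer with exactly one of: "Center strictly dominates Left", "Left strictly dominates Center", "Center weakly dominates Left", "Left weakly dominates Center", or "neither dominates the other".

Center strictly dominates Left

Center's payoffs vs Left's, by Firm A's action — North: 1>-2, South: 9>0, East: 9>8, West: 7>6.
Center gives a strictly higher payoff against every action of Firm A, so Center strictly dominates Left.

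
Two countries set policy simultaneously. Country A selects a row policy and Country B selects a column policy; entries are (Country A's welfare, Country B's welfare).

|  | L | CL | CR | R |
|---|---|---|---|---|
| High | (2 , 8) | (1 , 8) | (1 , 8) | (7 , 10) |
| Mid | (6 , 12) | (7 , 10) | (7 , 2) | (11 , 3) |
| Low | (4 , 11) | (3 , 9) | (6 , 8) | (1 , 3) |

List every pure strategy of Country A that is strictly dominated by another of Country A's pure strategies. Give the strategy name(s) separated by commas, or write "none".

Mid strictly dominates High — L: 6>2, CL: 7>1, CR: 7>1, R: 11>7.
Mid: no other strategy beats it everywhere (High at L (6>2); Low at L (6>4)).
Low: dominated, since Mid does at least as well everywhere (L: 6>4, CL: 7>3, CR: 7>6, R: 11>1).

High, Low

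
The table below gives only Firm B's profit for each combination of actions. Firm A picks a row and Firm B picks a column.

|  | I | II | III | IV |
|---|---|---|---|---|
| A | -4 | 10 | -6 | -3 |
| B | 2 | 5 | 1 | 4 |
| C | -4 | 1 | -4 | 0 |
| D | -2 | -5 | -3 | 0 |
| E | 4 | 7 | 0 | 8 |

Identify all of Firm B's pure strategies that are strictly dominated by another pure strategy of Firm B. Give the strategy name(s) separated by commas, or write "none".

I, III

I: dominated, since IV does at least as well everywhere (A: -3>-4, B: 4>2, C: 0>-4, D: 0>-2, E: 8>4).
Nothing dominates II: I at A (10>-4); III at A (10>-6); IV at A (10>-3).
IV strictly dominates III — A: -3>-6, B: 4>1, C: 0>-4, D: 0>-3, E: 8>0.
IV is not dominated — it holds its own against I at A (-3>-4); II at D (0>-5); III at A (-3>-6).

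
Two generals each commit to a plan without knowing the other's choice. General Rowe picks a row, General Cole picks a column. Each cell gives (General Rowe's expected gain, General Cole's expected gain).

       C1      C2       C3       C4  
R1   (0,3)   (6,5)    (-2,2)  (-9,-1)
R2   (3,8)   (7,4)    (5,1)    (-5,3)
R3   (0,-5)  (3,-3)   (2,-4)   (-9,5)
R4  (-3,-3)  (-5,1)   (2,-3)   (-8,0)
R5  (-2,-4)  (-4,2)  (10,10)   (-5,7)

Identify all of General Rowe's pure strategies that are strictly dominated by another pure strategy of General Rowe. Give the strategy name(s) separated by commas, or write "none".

R1: dominated, since R2 does at least as well everywhere (C1: 3>0, C2: 7>6, C3: 5>-2, C4: -5>-9).
Nothing dominates R2: R1 at C1 (3>0); R3 at C1 (3>0); R4 at C1 (3>-3); R5 at C1 (3>-2).
R2 strictly dominates R3 — C1: 3>0, C2: 7>3, C3: 5>2, C4: -5>-9.
R4 is strictly dominated by R2 (C1: 3>-3, C2: 7>-5, C3: 5>2, C4: -5>-8).
R5: no other strategy beats it everywhere (R1 at C3 (10>-2); R2 at C3 (10>5); R3 at C3 (10>2); R4 at C1 (-2>-3)).

R1, R3, R4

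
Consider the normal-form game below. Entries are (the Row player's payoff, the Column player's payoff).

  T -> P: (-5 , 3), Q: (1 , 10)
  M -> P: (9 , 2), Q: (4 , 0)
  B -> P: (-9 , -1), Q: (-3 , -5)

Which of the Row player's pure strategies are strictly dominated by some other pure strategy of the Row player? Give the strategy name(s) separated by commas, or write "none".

T, B

M strictly dominates T — P: 9>-5, Q: 4>1.
M is not dominated — it holds its own against T at P (9>-5); B at P (9>-9).
B is strictly dominated by T (P: -5>-9, Q: 1>-3).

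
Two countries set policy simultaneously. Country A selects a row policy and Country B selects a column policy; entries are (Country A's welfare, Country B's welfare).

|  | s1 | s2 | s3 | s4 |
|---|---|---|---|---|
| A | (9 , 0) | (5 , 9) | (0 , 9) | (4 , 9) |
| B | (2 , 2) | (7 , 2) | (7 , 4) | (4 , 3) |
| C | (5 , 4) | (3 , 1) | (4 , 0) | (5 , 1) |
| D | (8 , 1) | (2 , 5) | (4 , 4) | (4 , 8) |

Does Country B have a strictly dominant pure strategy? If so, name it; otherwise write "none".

s1 fails to dominate s2 at A (0<9).
s2 fails to dominate s1 at B (2=2).
s3 fails to dominate s1 at C (0<4).
s4 fails to dominate s1 at C (1<4).
No single strategy dominates all the others.

none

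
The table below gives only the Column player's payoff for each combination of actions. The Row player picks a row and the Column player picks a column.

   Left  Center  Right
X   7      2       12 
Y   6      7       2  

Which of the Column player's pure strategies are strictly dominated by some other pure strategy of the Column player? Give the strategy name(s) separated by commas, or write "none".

Left: no other strategy beats it everywhere (Center at X (7>2); Right at Y (6>2)).
Center is not dominated — it holds its own against Left at Y (7>6); Right at Y (7>2).
Right: no other strategy beats it everywhere (Left at X (12>7); Center at X (12>2)).

none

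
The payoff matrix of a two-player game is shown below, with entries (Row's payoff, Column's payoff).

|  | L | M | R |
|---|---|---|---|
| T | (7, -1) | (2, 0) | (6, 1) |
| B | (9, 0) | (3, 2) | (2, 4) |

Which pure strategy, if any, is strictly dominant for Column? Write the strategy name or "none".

R vs L: T: 1>-1, B: 4>0.
R vs M: T: 1>0, B: 4>2.
R strictly beats every other strategy against every opponent action, so it is strictly dominant.

R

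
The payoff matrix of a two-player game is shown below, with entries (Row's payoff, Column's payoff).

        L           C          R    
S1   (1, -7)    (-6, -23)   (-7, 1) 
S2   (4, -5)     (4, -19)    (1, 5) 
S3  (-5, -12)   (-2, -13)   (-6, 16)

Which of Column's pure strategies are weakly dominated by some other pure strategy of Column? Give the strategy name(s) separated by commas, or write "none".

L: dominated, since R does at least as well everywhere (S1: 1>-7, S2: 5>-5, S3: 16>-12).
C is weakly dominated by L (S1: -7>-23, S2: -5>-19, S3: -12>-13).
R: no other strategy beats it everywhere (L at S1 (1>-7); C at S1 (1>-23)).

L, C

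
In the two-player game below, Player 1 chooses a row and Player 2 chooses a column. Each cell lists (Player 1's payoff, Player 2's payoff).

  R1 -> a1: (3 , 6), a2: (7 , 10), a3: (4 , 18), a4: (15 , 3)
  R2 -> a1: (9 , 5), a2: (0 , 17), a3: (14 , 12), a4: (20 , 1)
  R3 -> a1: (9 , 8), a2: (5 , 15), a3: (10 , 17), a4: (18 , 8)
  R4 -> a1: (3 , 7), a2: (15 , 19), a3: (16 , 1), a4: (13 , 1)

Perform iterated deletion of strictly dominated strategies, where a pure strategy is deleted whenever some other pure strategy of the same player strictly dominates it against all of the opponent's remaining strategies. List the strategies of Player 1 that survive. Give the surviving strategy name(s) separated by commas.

R4

For Player 2, a2 strictly dominates a1 on the remaining rows (R1: 10>6, R2: 17>5, R3: 15>8, R4: 19>7); eliminate a1.
Column a4 is eliminated: a2 beats it against every remaining row (R1: 10>3, R2: 17>1, R3: 15>8, R4: 19>1).
For Player 1, R4 strictly dominates R1 on the remaining columns (a2: 15>7, a3: 16>4); eliminate R1.
For Player 1, R4 strictly dominates R2 on the remaining columns (a2: 15>0, a3: 16>14); eliminate R2.
For Player 1, R4 strictly dominates R3 on the remaining columns (a2: 15>5, a3: 16>10); eliminate R3.
Player 2's strategy a3 is strictly dominated by a2 (R4: 19>1) and is removed.
Among the remaining strategies, none is strictly dominated by another pure strategy of the same player, so the elimination stops.
Surviving strategies — Player 1: {R4}; Player 2: {a2}.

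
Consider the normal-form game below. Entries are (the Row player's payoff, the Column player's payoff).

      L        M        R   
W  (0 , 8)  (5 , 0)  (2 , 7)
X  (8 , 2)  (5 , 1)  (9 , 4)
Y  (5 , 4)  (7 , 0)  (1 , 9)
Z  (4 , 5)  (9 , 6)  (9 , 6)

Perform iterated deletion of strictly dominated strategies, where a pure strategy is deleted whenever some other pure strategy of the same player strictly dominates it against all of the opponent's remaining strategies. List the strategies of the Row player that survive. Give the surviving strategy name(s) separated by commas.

X, Z

Row W is eliminated: Z beats it against every remaining column (L: 4>0, M: 9>5, R: 9>2).
Column L is eliminated: R beats it against every remaining row (X: 4>2, Y: 9>4, Z: 6>5).
The Row player's strategy Y is strictly dominated by Z (M: 9>7, R: 9>1) and is removed.
Among the remaining strategies, none is strictly dominated by another pure strategy of the same player, so the elimination stops.
Surviving strategies — the Row player: {X, Z}; the Column player: {M, R}.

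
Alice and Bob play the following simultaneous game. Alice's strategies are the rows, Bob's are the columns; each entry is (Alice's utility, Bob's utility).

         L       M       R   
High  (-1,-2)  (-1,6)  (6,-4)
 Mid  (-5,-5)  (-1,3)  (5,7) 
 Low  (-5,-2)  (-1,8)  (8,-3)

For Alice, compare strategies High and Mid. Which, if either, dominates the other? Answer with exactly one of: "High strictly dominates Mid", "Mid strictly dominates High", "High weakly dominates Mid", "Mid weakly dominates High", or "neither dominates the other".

High weakly dominates Mid

Compare High to Mid across each opponent action: L: -1>-5, M: -1=-1, R: 6>5.
High is at least as good everywhere and strictly better somewhere (tied only at M), so High weakly but not strictly dominates Mid.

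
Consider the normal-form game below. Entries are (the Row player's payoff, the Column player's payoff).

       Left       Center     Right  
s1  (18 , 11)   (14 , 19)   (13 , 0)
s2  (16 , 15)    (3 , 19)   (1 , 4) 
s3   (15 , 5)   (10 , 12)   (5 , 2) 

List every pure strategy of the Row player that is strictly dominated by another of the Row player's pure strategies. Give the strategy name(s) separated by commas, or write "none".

s1: no other strategy beats it everywhere (s2 at Left (18>16); s3 at Left (18>15)).
s2: dominated, since s1 does at least as well everywhere (Left: 18>16, Center: 14>3, Right: 13>1).
s3: dominated, since s1 does at least as well everywhere (Left: 18>15, Center: 14>10, Right: 13>5).

s2, s3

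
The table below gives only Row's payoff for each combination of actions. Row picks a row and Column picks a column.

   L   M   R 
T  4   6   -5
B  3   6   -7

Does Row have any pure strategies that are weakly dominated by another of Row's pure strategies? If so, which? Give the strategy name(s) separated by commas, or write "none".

T: no other strategy beats it everywhere (B at L (4>3)).
T weakly dominates B — L: 4>3, M: 6=6, R: -5>-7.

B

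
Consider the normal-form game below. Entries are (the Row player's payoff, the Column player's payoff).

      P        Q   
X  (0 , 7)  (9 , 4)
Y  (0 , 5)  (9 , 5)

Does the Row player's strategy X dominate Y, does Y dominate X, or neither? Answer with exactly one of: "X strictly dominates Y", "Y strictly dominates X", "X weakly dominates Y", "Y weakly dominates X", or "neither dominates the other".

X's payoffs vs Y's, by the Column player's action — P: 0=0, Q: 9=9.
The two strategies tie everywhere; neither dominates the other.

neither dominates the other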